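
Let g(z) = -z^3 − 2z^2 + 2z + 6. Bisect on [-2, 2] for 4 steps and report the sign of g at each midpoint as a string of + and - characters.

+++-

midpoint 0: g = 6 > 0 → [0, 2]
midpoint 1: g = 5 > 0 → [1, 2]
midpoint 1.5: g = 1.125 > 0 → [1.5, 2]
midpoint 1.75: g = -1.9844 < 0 → [1.5, 1.75]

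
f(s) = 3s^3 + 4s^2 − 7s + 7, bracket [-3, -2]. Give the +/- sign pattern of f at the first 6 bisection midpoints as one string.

s = -2.5 gives f = 2.625, positive; keep [-3, -2.5]
s = -2.75 gives f = -5.890625, negative; keep [-2.75, -2.5]
s = -2.625 gives f = -1.326172, negative; keep [-2.625, -2.5]
s = -2.5625 gives f = 0.7239, positive; keep [-2.625, -2.5625]
s = -2.59375 gives f = -0.2823, negative; keep [-2.59375, -2.5625]
s = -2.578125 gives f = 0.2255, positive; keep [-2.59375, -2.578125]

+--+-+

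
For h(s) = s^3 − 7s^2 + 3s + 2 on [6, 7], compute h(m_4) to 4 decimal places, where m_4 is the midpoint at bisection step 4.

-1.9983

midpoint 6.5: h = 0.375 > 0 → [6, 6.5]
midpoint 6.25: h = -8.546875 < 0 → [6.25, 6.5]
midpoint 6.375: h = -4.275391 < 0 → [6.375, 6.5]
midpoint 6.4375: h = -1.9983 < 0 → [6.4375, 6.5]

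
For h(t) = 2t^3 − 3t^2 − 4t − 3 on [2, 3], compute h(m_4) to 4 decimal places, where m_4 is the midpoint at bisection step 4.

0.7036

h(2.5) = -0.5 < 0, so the root lies in [2.5, 3]
h(2.75) = 4.90625 > 0, so the root lies in [2.5, 2.75]
h(2.625) = 2.003906 > 0, so the root lies in [2.5, 2.625]
h(2.5625) = 0.7036 > 0, so the root lies in [2.5, 2.5625]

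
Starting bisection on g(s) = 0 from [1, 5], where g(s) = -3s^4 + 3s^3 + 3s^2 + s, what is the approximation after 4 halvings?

s = 3 gives g = -132, negative; keep [1, 3]
s = 2 gives g = -10, negative; keep [1, 2]
s = 1.5 gives g = 3.1875, positive; keep [1.5, 2]
s = 1.75 gives g = -1.1211, negative; keep [1.5, 1.75]

1.75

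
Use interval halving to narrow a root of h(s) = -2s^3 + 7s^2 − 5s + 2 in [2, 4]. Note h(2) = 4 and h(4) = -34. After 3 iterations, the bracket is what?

m = 3, h(m) = -4 (−); new bracket [2, 3]
m = 2.5, h(m) = 2 (+); new bracket [2.5, 3]
m = 2.75, h(m) = -0.40625 (−); new bracket [2.5, 2.75]

[2.5, 2.75]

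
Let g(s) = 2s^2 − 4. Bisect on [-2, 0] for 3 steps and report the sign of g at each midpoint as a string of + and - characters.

midpoint -1: g = -2 < 0 → [-2, -1]
midpoint -1.5: g = 0.5 > 0 → [-1.5, -1]
midpoint -1.25: g = -0.875 < 0 → [-1.5, -1.25]

-+-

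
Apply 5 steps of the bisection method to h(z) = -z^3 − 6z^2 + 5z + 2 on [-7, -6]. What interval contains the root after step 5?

[-6.71875, -6.6875]

z = -6.5 gives h = -9.375, negative; keep [-7, -6.5]
z = -6.75 gives h = 2.421875, positive; keep [-6.75, -6.5]
z = -6.625 gives h = -3.693359, negative; keep [-6.75, -6.625]
z = -6.6875 gives h = -0.6907, negative; keep [-6.75, -6.6875]
z = -6.71875 gives h = 0.8518, positive; keep [-6.71875, -6.6875]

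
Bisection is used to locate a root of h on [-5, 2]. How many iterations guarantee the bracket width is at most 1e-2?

Width after n steps is 7/2^n. Need 2^n ≥ 7/1e-2 = 700.
2^9 = 512 < 700 ≤ 2^10 = 1024, so n = 10.

10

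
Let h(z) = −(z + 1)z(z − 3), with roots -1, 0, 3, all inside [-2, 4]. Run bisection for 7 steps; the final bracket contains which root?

m = 1, h(m) = 4 (+); new bracket [1, 4]
m = 2.5, h(m) = 4.375 (+); new bracket [2.5, 4]
m = 3.25, h(m) = -3.453125 (−); new bracket [2.5, 3.25]
m = 2.875, h(m) = 1.3926 (+); new bracket [2.875, 3.25]
m = 3.0625, h(m) = -0.7776 (−); new bracket [2.875, 3.0625]
m = 2.96875, h(m) = 0.3682 (+); new bracket [2.96875, 3.0625]
m = 3.015625, h(m) = -0.1892 (−); new bracket [2.96875, 3.015625]

3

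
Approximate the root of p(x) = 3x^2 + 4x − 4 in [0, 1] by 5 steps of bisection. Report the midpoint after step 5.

x = 0.5 gives p = -1.25, negative; keep [0.5, 1]
x = 0.75 gives p = 0.6875, positive; keep [0.5, 0.75]
x = 0.625 gives p = -0.328125, negative; keep [0.625, 0.75]
x = 0.6875 gives p = 0.168, positive; keep [0.625, 0.6875]
x = 0.65625 gives p = -0.083, negative; keep [0.65625, 0.6875]

0.65625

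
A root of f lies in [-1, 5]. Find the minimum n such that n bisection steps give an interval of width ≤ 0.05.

Width after n steps is 6/2^n. Need 2^n ≥ 6/0.05 = 120.
2^6 = 64 < 120 ≤ 2^7 = 128, so n = 7.

7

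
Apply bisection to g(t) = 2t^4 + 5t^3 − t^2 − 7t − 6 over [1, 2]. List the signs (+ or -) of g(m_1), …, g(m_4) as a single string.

m = 1.5, g(m) = 8.25 (+); new bracket [1, 1.5]
m = 1.25, g(m) = -1.664062 (−); new bracket [1.25, 1.5]
m = 1.375, g(m) = 2.631348 (+); new bracket [1.25, 1.375]
m = 1.3125, g(m) = 0.3299 (+); new bracket [1.25, 1.3125]

+-++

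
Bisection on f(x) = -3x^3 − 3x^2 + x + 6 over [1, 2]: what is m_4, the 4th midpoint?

m = 1.5, f(m) = -9.375 (−); new bracket [1, 1.5]
m = 1.25, f(m) = -3.296875 (−); new bracket [1, 1.25]
m = 1.125, f(m) = -0.943359 (−); new bracket [1, 1.125]
m = 1.0625, f(m) = 0.0774 (+); new bracket [1.0625, 1.125]

1.0625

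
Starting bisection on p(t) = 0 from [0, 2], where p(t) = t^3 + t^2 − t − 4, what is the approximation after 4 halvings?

1.375

p(1) = -3 < 0, so the root lies in [1, 2]
p(1.5) = 0.125 > 0, so the root lies in [1, 1.5]
p(1.25) = -1.734375 < 0, so the root lies in [1.25, 1.5]
p(1.375) = -0.8848 < 0, so the root lies in [1.375, 1.5]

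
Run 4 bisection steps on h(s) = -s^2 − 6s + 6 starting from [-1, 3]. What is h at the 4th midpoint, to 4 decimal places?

h(1) = -1 < 0, so the root lies in [-1, 1]
h(0) = 6 > 0, so the root lies in [0, 1]
h(0.5) = 2.75 > 0, so the root lies in [0.5, 1]
h(0.75) = 0.9375 > 0, so the root lies in [0.75, 1]

0.9375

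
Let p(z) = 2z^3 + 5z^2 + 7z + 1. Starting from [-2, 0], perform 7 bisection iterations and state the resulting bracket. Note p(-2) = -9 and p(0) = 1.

[-0.171875, -0.15625]

p(-1) = -3 < 0, so the root lies in [-1, 0]
p(-0.5) = -1.5 < 0, so the root lies in [-0.5, 0]
p(-0.25) = -0.46875 < 0, so the root lies in [-0.25, 0]
p(-0.125) = 0.1992 > 0, so the root lies in [-0.25, -0.125]
p(-0.1875) = -0.1499 < 0, so the root lies in [-0.1875, -0.125]
p(-0.15625) = 0.0207 > 0, so the root lies in [-0.1875, -0.15625]
p(-0.171875) = -0.0656 < 0, so the root lies in [-0.171875, -0.15625]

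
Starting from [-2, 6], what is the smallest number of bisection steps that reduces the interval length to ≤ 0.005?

11

Width after n steps is 8/2^n. Need 2^n ≥ 8/0.005 = 1600.
2^10 = 1024 < 1600 ≤ 2^11 = 2048, so n = 11.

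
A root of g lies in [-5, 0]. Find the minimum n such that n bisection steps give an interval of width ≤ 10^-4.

16

Width after n steps is 5/2^n. Need 2^n ≥ 5/10^-4 = 50000.
2^15 = 32768 < 50000 ≤ 2^16 = 65536, so n = 16.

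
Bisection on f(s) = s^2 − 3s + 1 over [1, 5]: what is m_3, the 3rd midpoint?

m = 3, f(m) = 1 (+); new bracket [1, 3]
m = 2, f(m) = -1 (−); new bracket [2, 3]
m = 2.5, f(m) = -0.25 (−); new bracket [2.5, 3]

2.5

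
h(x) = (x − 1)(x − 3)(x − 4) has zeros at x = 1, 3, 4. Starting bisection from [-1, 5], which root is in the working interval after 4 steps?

m = 2, h(m) = 2 (+); new bracket [-1, 2]
m = 0.5, h(m) = -4.375 (−); new bracket [0.5, 2]
m = 1.25, h(m) = 1.203125 (+); new bracket [0.5, 1.25]
m = 0.875, h(m) = -0.8301 (−); new bracket [0.875, 1.25]

1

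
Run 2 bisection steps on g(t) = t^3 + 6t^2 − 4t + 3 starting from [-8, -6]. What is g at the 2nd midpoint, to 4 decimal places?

7.8750

g(-7) = -18 < 0, so the root lies in [-7, -6]
g(-6.5) = 7.875 > 0, so the root lies in [-7, -6.5]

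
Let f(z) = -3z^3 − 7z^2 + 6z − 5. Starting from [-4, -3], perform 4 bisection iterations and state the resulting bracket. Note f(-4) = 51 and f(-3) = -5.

[-3.1875, -3.125]

f(-3.5) = 16.875 > 0, so the root lies in [-3.5, -3]
f(-3.25) = 4.546875 > 0, so the root lies in [-3.25, -3]
f(-3.125) = -0.556641 < 0, so the root lies in [-3.25, -3.125]
f(-3.1875) = 1.9104 > 0, so the root lies in [-3.1875, -3.125]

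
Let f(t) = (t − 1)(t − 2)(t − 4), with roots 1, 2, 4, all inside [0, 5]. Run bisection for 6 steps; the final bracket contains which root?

4

m = 2.5, f(m) = -1.125 (−); new bracket [2.5, 5]
m = 3.75, f(m) = -1.203125 (−); new bracket [3.75, 5]
m = 4.375, f(m) = 3.005859 (+); new bracket [3.75, 4.375]
m = 4.0625, f(m) = 0.3948 (+); new bracket [3.75, 4.0625]
m = 3.90625, f(m) = -0.5194 (−); new bracket [3.90625, 4.0625]
m = 3.984375, f(m) = -0.0925 (−); new bracket [3.984375, 4.0625]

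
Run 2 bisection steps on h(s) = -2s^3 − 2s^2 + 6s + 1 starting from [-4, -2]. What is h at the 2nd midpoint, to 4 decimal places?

m = -3, h(m) = 19 (+); new bracket [-3, -2]
m = -2.5, h(m) = 4.75 (+); new bracket [-2.5, -2]

4.7500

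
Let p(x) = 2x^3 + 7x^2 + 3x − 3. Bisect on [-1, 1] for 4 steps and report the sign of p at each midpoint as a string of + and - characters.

midpoint 0: p = -3 < 0 → [0, 1]
midpoint 0.5: p = 0.5 > 0 → [0, 0.5]
midpoint 0.25: p = -1.78125 < 0 → [0.25, 0.5]
midpoint 0.375: p = -0.7852 < 0 → [0.375, 0.5]

-+--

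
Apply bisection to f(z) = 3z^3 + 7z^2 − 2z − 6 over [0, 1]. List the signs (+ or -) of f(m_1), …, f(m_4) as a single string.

---+

f(0.5) = -4.875 < 0, so the root lies in [0.5, 1]
f(0.75) = -2.296875 < 0, so the root lies in [0.75, 1]
f(0.875) = -0.380859 < 0, so the root lies in [0.875, 1]
f(0.9375) = 0.7493 > 0, so the root lies in [0.875, 0.9375]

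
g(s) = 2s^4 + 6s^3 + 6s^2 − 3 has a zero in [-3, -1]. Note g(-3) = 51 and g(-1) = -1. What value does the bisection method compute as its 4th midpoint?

m = -2, g(m) = 5 (+); new bracket [-2, -1]
m = -1.5, g(m) = 0.375 (+); new bracket [-1.5, -1]
m = -1.25, g(m) = -0.460938 (−); new bracket [-1.5, -1.25]
m = -1.375, g(m) = -0.105 (−); new bracket [-1.5, -1.375]

-1.375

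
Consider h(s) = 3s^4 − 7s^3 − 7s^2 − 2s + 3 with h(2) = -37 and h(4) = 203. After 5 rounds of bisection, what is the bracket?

m = 3, h(m) = -12 (−); new bracket [3, 4]
m = 3.5, h(m) = 60.3125 (+); new bracket [3, 3.5]
m = 3.25, h(m) = 16.964844 (+); new bracket [3, 3.25]
m = 3.125, h(m) = 0.8699 (+); new bracket [3, 3.125]
m = 3.0625, h(m) = -5.946 (−); new bracket [3.0625, 3.125]

[3.0625, 3.125]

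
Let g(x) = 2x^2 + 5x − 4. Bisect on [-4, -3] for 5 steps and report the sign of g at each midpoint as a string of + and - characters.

g(-3.5) = 3 > 0, so the root lies in [-3.5, -3]
g(-3.25) = 0.875 > 0, so the root lies in [-3.25, -3]
g(-3.125) = -0.09375 < 0, so the root lies in [-3.25, -3.125]
g(-3.1875) = 0.3828 > 0, so the root lies in [-3.1875, -3.125]
g(-3.15625) = 0.1426 > 0, so the root lies in [-3.15625, -3.125]

++-++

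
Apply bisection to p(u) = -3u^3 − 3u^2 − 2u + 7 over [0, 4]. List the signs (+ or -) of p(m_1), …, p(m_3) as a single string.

midpoint 2: p = -33 < 0 → [0, 2]
midpoint 1: p = -1 < 0 → [0, 1]
midpoint 0.5: p = 4.875 > 0 → [0.5, 1]

--+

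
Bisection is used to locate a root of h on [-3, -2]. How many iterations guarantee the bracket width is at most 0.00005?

15

Width after n steps is 1/2^n. Need 2^n ≥ 1/0.00005 = 20000.
2^14 = 16384 < 20000 ≤ 2^15 = 32768, so n = 15.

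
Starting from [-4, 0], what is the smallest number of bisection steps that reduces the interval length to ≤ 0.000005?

20

Width after n steps is 4/2^n. Need 2^n ≥ 4/0.000005 = 800000.
2^19 = 524288 < 800000 ≤ 2^20 = 1048576, so n = 20.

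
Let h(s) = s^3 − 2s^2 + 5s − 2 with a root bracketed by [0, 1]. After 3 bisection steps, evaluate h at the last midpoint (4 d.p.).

midpoint 0.5: h = 0.125 > 0 → [0, 0.5]
midpoint 0.25: h = -0.859375 < 0 → [0.25, 0.5]
midpoint 0.375: h = -0.353516 < 0 → [0.375, 0.5]

-0.3535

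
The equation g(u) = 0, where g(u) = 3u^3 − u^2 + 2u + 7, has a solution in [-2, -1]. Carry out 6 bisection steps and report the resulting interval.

u = -1.5 gives g = -8.375, negative; keep [-1.5, -1]
u = -1.25 gives g = -2.921875, negative; keep [-1.25, -1]
u = -1.125 gives g = -0.787109, negative; keep [-1.125, -1]
u = -1.0625 gives g = 0.1477, positive; keep [-1.125, -1.0625]
u = -1.09375 gives g = -0.3091, negative; keep [-1.09375, -1.0625]
u = -1.078125 gives g = -0.0781, negative; keep [-1.078125, -1.0625]

[-1.078125, -1.0625]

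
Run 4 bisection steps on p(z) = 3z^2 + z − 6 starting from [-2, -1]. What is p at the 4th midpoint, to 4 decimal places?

z = -1.5 gives p = -0.75, negative; keep [-2, -1.5]
z = -1.75 gives p = 1.4375, positive; keep [-1.75, -1.5]
z = -1.625 gives p = 0.296875, positive; keep [-1.625, -1.5]
z = -1.5625 gives p = -0.2383, negative; keep [-1.625, -1.5625]

-0.2383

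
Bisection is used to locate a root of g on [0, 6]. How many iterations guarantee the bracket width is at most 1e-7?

26

Width after n steps is 6/2^n. Need 2^n ≥ 6/1e-7 = 60000000.
2^25 = 33554432 < 60000000 ≤ 2^26 = 67108864, so n = 26.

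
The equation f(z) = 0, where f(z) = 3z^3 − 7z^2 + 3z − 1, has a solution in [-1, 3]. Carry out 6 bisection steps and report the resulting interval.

[1.875, 1.9375]

m = 1, f(m) = -2 (−); new bracket [1, 3]
m = 2, f(m) = 1 (+); new bracket [1, 2]
m = 1.5, f(m) = -2.125 (−); new bracket [1.5, 2]
m = 1.75, f(m) = -1.1094 (−); new bracket [1.75, 2]
m = 1.875, f(m) = -0.209 (−); new bracket [1.875, 2]
m = 1.9375, f(m) = 0.3547 (+); new bracket [1.875, 1.9375]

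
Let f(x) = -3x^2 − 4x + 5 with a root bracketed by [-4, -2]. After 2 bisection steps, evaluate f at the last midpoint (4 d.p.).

-3.7500

midpoint -3: f = -10 < 0 → [-3, -2]
midpoint -2.5: f = -3.75 < 0 → [-2.5, -2]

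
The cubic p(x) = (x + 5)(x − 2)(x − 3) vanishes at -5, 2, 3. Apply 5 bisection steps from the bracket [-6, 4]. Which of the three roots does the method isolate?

p(-1) = 48 > 0, so the root lies in [-6, -1]
p(-3.5) = 53.625 > 0, so the root lies in [-6, -3.5]
p(-4.75) = 13.078125 > 0, so the root lies in [-6, -4.75]
p(-5.375) = -23.1621 < 0, so the root lies in [-5.375, -4.75]
p(-5.0625) = -3.5588 < 0, so the root lies in [-5.0625, -4.75]

-5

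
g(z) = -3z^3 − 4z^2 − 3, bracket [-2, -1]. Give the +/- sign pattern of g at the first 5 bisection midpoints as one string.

-+-+-

m = -1.5, g(m) = -1.875 (−); new bracket [-2, -1.5]
m = -1.75, g(m) = 0.828125 (+); new bracket [-1.75, -1.5]
m = -1.625, g(m) = -0.689453 (−); new bracket [-1.75, -1.625]
m = -1.6875, g(m) = 0.0256 (+); new bracket [-1.6875, -1.625]
m = -1.65625, g(m) = -0.3426 (−); new bracket [-1.6875, -1.65625]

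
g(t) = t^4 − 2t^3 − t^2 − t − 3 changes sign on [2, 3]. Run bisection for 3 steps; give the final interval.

[2.625, 2.75]

t = 2.5 gives g = -3.9375, negative; keep [2.5, 3]
t = 2.75 gives g = 2.285156, positive; keep [2.5, 2.75]
t = 2.625 gives g = -1.210693, negative; keep [2.625, 2.75]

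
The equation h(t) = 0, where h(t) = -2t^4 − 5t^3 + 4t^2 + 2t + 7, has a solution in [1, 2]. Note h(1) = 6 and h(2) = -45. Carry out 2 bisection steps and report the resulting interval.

midpoint 1.5: h = -8 < 0 → [1, 1.5]
midpoint 1.25: h = 1.101562 > 0 → [1.25, 1.5]

[1.25, 1.5]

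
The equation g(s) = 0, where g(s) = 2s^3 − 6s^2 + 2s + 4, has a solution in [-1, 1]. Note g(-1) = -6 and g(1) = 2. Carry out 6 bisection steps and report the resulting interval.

s = 0 gives g = 4, positive; keep [-1, 0]
s = -0.5 gives g = 1.25, positive; keep [-1, -0.5]
s = -0.75 gives g = -1.71875, negative; keep [-0.75, -0.5]
s = -0.625 gives g = -0.082, negative; keep [-0.625, -0.5]
s = -0.5625 gives g = 0.6206, positive; keep [-0.625, -0.5625]
s = -0.59375 gives g = 0.2786, positive; keep [-0.625, -0.59375]

[-0.625, -0.59375]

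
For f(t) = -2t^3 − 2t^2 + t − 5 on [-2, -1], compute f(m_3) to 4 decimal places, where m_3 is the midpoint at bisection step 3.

midpoint -1.5: f = -4.25 < 0 → [-2, -1.5]
midpoint -1.75: f = -2.15625 < 0 → [-2, -1.75]
midpoint -1.875: f = -0.722656 < 0 → [-2, -1.875]

-0.7227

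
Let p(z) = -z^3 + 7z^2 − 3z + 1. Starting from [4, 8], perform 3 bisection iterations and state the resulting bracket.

midpoint 6: p = 19 > 0 → [6, 8]
midpoint 7: p = -20 < 0 → [6, 7]
midpoint 6.5: p = 2.625 > 0 → [6.5, 7]

[6.5, 7]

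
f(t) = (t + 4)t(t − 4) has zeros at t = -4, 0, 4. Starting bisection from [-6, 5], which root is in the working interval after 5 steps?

-4

midpoint -0.5: f = 7.875 > 0 → [-6, -0.5]
midpoint -3.25: f = 17.671875 > 0 → [-6, -3.25]
midpoint -4.625: f = -24.931641 < 0 → [-4.625, -3.25]
midpoint -3.9375: f = 1.9534 > 0 → [-4.625, -3.9375]
midpoint -4.28125: f = -9.9715 < 0 → [-4.28125, -3.9375]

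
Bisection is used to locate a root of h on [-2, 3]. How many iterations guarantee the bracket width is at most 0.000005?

20

Width after n steps is 5/2^n. Need 2^n ≥ 5/0.000005 = 1000000.
2^19 = 524288 < 1000000 ≤ 2^20 = 1048576, so n = 20.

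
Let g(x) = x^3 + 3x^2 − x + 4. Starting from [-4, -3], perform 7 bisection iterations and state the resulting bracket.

m = -3.5, g(m) = 1.375 (+); new bracket [-4, -3.5]
m = -3.75, g(m) = -2.796875 (−); new bracket [-3.75, -3.5]
m = -3.625, g(m) = -0.587891 (−); new bracket [-3.625, -3.5]
m = -3.5625, g(m) = 0.4236 (+); new bracket [-3.625, -3.5625]
m = -3.59375, g(m) = -0.0746 (−); new bracket [-3.59375, -3.5625]
m = -3.578125, g(m) = 0.1764 (+); new bracket [-3.59375, -3.578125]
m = -3.5859375, g(m) = 0.0514 (+); new bracket [-3.59375, -3.5859375]

[-3.59375, -3.5859375]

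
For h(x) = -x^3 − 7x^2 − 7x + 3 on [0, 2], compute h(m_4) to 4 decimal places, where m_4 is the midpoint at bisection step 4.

-0.6621

h(1) = -12 < 0, so the root lies in [0, 1]
h(0.5) = -2.375 < 0, so the root lies in [0, 0.5]
h(0.25) = 0.796875 > 0, so the root lies in [0.25, 0.5]
h(0.375) = -0.6621 < 0, so the root lies in [0.25, 0.375]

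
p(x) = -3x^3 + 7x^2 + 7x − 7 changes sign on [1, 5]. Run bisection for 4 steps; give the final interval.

[2.75, 3]

p(3) = -4 < 0, so the root lies in [1, 3]
p(2) = 11 > 0, so the root lies in [2, 3]
p(2.5) = 7.375 > 0, so the root lies in [2.5, 3]
p(2.75) = 2.7969 > 0, so the root lies in [2.75, 3]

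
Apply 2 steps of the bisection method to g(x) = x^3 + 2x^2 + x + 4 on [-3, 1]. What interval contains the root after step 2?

m = -1, g(m) = 4 (+); new bracket [-3, -1]
m = -2, g(m) = 2 (+); new bracket [-3, -2]

[-3, -2]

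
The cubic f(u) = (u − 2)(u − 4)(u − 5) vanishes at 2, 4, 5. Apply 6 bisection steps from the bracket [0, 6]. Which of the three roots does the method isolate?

midpoint 3: f = 2 > 0 → [0, 3]
midpoint 1.5: f = -4.375 < 0 → [1.5, 3]
midpoint 2.25: f = 1.203125 > 0 → [1.5, 2.25]
midpoint 1.875: f = -0.8301 < 0 → [1.875, 2.25]
midpoint 2.0625: f = 0.3557 > 0 → [1.875, 2.0625]
midpoint 1.96875: f = -0.1924 < 0 → [1.96875, 2.0625]

2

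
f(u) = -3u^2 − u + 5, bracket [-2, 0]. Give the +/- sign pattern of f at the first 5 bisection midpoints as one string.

+-+++

m = -1, f(m) = 3 (+); new bracket [-2, -1]
m = -1.5, f(m) = -0.25 (−); new bracket [-1.5, -1]
m = -1.25, f(m) = 1.5625 (+); new bracket [-1.5, -1.25]
m = -1.375, f(m) = 0.7031 (+); new bracket [-1.5, -1.375]
m = -1.4375, f(m) = 0.2383 (+); new bracket [-1.5, -1.4375]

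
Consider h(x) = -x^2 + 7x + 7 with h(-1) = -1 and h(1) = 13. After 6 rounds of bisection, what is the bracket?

midpoint 0: h = 7 > 0 → [-1, 0]
midpoint -0.5: h = 3.25 > 0 → [-1, -0.5]
midpoint -0.75: h = 1.1875 > 0 → [-1, -0.75]
midpoint -0.875: h = 0.1094 > 0 → [-1, -0.875]
midpoint -0.9375: h = -0.4414 < 0 → [-0.9375, -0.875]
midpoint -0.90625: h = -0.165 < 0 → [-0.90625, -0.875]

[-0.90625, -0.875]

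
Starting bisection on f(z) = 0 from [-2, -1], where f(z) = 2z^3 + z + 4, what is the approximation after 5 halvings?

-1.15625

midpoint -1.5: f = -4.25 < 0 → [-1.5, -1]
midpoint -1.25: f = -1.15625 < 0 → [-1.25, -1]
midpoint -1.125: f = 0.027344 > 0 → [-1.25, -1.125]
midpoint -1.1875: f = -0.5366 < 0 → [-1.1875, -1.125]
midpoint -1.15625: f = -0.2479 < 0 → [-1.15625, -1.125]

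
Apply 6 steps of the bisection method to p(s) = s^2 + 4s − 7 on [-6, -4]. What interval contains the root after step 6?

[-5.34375, -5.3125]

p(-5) = -2 < 0, so the root lies in [-6, -5]
p(-5.5) = 1.25 > 0, so the root lies in [-5.5, -5]
p(-5.25) = -0.4375 < 0, so the root lies in [-5.5, -5.25]
p(-5.375) = 0.3906 > 0, so the root lies in [-5.375, -5.25]
p(-5.3125) = -0.0273 < 0, so the root lies in [-5.375, -5.3125]
p(-5.34375) = 0.1807 > 0, so the root lies in [-5.34375, -5.3125]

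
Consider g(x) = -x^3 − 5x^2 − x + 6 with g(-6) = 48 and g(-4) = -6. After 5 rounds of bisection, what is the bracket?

g(-5) = 11 > 0, so the root lies in [-5, -4]
g(-4.5) = 0.375 > 0, so the root lies in [-4.5, -4]
g(-4.25) = -3.296875 < 0, so the root lies in [-4.5, -4.25]
g(-4.375) = -1.5879 < 0, so the root lies in [-4.5, -4.375]
g(-4.4375) = -0.6389 < 0, so the root lies in [-4.5, -4.4375]

[-4.5, -4.4375]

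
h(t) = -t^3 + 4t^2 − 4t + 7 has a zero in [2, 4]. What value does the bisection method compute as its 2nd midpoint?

3.5

h(3) = 4 > 0, so the root lies in [3, 4]
h(3.5) = -0.875 < 0, so the root lies in [3, 3.5]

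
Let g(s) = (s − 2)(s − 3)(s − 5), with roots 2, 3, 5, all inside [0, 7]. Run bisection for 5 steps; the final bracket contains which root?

g(3.5) = -1.125 < 0, so the root lies in [3.5, 7]
g(5.25) = 1.828125 > 0, so the root lies in [3.5, 5.25]
g(4.375) = -2.041016 < 0, so the root lies in [4.375, 5.25]
g(4.8125) = -0.9558 < 0, so the root lies in [4.8125, 5.25]
g(5.03125) = 0.1924 > 0, so the root lies in [4.8125, 5.03125]

5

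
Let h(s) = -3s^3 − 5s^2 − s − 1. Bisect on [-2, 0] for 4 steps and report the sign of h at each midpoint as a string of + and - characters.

--++

m = -1, h(m) = -2 (−); new bracket [-2, -1]
m = -1.5, h(m) = -0.625 (−); new bracket [-2, -1.5]
m = -1.75, h(m) = 1.515625 (+); new bracket [-1.75, -1.5]
m = -1.625, h(m) = 0.2949 (+); new bracket [-1.625, -1.5]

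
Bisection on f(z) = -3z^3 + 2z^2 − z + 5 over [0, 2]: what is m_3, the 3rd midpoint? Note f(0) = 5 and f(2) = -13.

z = 1 gives f = 3, positive; keep [1, 2]
z = 1.5 gives f = -2.125, negative; keep [1, 1.5]
z = 1.25 gives f = 1.015625, positive; keep [1.25, 1.5]

1.25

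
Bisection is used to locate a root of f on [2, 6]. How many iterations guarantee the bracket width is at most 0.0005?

Width after n steps is 4/2^n. Need 2^n ≥ 4/0.0005 = 8000.
2^12 = 4096 < 8000 ≤ 2^13 = 8192, so n = 13.

13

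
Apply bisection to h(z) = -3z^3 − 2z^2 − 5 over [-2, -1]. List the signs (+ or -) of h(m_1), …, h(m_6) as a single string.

+---+-

m = -1.5, h(m) = 0.625 (+); new bracket [-1.5, -1]
m = -1.25, h(m) = -2.265625 (−); new bracket [-1.5, -1.25]
m = -1.375, h(m) = -0.982422 (−); new bracket [-1.5, -1.375]
m = -1.4375, h(m) = -0.2214 (−); new bracket [-1.5, -1.4375]
m = -1.46875, h(m) = 0.1908 (+); new bracket [-1.46875, -1.4375]
m = -1.453125, h(m) = -0.018 (−); new bracket [-1.46875, -1.453125]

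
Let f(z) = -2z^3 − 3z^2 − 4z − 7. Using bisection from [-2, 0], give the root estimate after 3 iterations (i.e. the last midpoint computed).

-1.75

f(-1) = -4 < 0, so the root lies in [-2, -1]
f(-1.5) = -1 < 0, so the root lies in [-2, -1.5]
f(-1.75) = 1.53125 > 0, so the root lies in [-1.75, -1.5]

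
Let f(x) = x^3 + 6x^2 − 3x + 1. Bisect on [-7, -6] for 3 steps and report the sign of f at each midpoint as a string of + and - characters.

midpoint -6.5: f = -0.625 < 0 → [-6.5, -6]
midpoint -6.25: f = 9.984375 > 0 → [-6.5, -6.25]
midpoint -6.375: f = 4.884766 > 0 → [-6.5, -6.375]

-++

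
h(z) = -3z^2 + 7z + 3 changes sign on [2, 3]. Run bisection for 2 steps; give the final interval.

[2.5, 2.75]

m = 2.5, h(m) = 1.75 (+); new bracket [2.5, 3]
m = 2.75, h(m) = -0.4375 (−); new bracket [2.5, 2.75]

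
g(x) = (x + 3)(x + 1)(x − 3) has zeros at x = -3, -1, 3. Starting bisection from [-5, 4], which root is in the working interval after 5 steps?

m = -0.5, g(m) = -4.375 (−); new bracket [-0.5, 4]
m = 1.75, g(m) = -16.328125 (−); new bracket [1.75, 4]
m = 2.875, g(m) = -2.845703 (−); new bracket [2.875, 4]
m = 3.4375, g(m) = 12.4978 (+); new bracket [2.875, 3.4375]
m = 3.15625, g(m) = 3.998 (+); new bracket [2.875, 3.15625]

3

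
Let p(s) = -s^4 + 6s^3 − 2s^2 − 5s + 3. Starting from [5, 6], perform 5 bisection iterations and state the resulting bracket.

m = 5.5, p(m) = -1.8125 (−); new bracket [5, 5.5]
m = 5.25, p(m) = 30.152344 (+); new bracket [5.25, 5.5]
m = 5.375, p(m) = 15.398193 (+); new bracket [5.375, 5.5]
m = 5.4375, p(m) = 7.1113 (+); new bracket [5.4375, 5.5]
m = 5.46875, p(m) = 2.7305 (+); new bracket [5.46875, 5.5]

[5.46875, 5.5]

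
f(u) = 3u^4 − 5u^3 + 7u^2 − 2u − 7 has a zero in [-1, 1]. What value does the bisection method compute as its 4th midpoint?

midpoint 0: f = -7 < 0 → [-1, 0]
midpoint -0.5: f = -3.4375 < 0 → [-1, -0.5]
midpoint -0.75: f = 1.496094 > 0 → [-0.75, -0.5]
midpoint -0.625: f = -1.3372 < 0 → [-0.75, -0.625]

-0.625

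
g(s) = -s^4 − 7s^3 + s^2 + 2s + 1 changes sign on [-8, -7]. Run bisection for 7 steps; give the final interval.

[-7.109375, -7.1015625]

m = -7.5, g(m) = -168.6875 (−); new bracket [-7.5, -7]
m = -7.25, g(m) = -56.207031 (−); new bracket [-7.25, -7]
m = -7.125, g(m) = -7.69751 (−); new bracket [-7.125, -7]
m = -7.0625, g(m) = 14.737 (+); new bracket [-7.125, -7.0625]
m = -7.09375, g(m) = 3.6682 (+); new bracket [-7.125, -7.09375]
m = -7.109375, g(m) = -1.9773 (−); new bracket [-7.109375, -7.09375]
m = -7.1015625, g(m) = 0.8547 (+); new bracket [-7.109375, -7.1015625]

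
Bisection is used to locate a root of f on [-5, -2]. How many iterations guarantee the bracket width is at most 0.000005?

Width after n steps is 3/2^n. Need 2^n ≥ 3/0.000005 = 600000.
2^19 = 524288 < 600000 ≤ 2^20 = 1048576, so n = 20.

20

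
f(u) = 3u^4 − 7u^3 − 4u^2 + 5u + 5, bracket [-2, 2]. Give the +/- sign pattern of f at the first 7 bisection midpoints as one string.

f(0) = 5 > 0, so the root lies in [0, 2]
f(1) = 2 > 0, so the root lies in [1, 2]
f(1.5) = -4.9375 < 0, so the root lies in [1, 1.5]
f(1.25) = -1.3477 < 0, so the root lies in [1, 1.25]
f(1.125) = 0.4011 > 0, so the root lies in [1.125, 1.25]
f(1.1875) = -0.4594 < 0, so the root lies in [1.125, 1.1875]
f(1.15625) = -0.025 < 0, so the root lies in [1.125, 1.15625]

++--+--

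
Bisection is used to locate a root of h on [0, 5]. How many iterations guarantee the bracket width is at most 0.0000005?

24

Width after n steps is 5/2^n. Need 2^n ≥ 5/0.0000005 = 10000000.
2^23 = 8388608 < 10000000 ≤ 2^24 = 16777216, so n = 24.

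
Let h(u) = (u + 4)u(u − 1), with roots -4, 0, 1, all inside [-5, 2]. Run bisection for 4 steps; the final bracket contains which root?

h(-1.5) = 9.375 > 0, so the root lies in [-5, -1.5]
h(-3.25) = 10.359375 > 0, so the root lies in [-5, -3.25]
h(-4.125) = -2.642578 < 0, so the root lies in [-4.125, -3.25]
h(-3.6875) = 5.4016 > 0, so the root lies in [-4.125, -3.6875]

-4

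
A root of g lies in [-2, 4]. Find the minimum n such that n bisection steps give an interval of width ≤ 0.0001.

16

Width after n steps is 6/2^n. Need 2^n ≥ 6/0.0001 = 60000.
2^15 = 32768 < 60000 ≤ 2^16 = 65536, so n = 16.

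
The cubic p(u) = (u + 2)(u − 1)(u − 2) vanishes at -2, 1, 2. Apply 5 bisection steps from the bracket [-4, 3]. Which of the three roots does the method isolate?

p(-0.5) = 5.625 > 0, so the root lies in [-4, -0.5]
p(-2.25) = -3.453125 < 0, so the root lies in [-2.25, -0.5]
p(-1.375) = 5.009766 > 0, so the root lies in [-2.25, -1.375]
p(-1.8125) = 2.0105 > 0, so the root lies in [-2.25, -1.8125]
p(-2.03125) = -0.3819 < 0, so the root lies in [-2.03125, -1.8125]

-2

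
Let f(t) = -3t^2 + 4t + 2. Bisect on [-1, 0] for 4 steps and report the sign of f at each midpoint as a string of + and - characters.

-++-

midpoint -0.5: f = -0.75 < 0 → [-0.5, 0]
midpoint -0.25: f = 0.8125 > 0 → [-0.5, -0.25]
midpoint -0.375: f = 0.078125 > 0 → [-0.5, -0.375]
midpoint -0.4375: f = -0.3242 < 0 → [-0.4375, -0.375]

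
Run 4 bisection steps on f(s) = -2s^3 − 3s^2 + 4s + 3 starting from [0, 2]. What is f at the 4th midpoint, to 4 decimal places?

midpoint 1: f = 2 > 0 → [1, 2]
midpoint 1.5: f = -4.5 < 0 → [1, 1.5]
midpoint 1.25: f = -0.59375 < 0 → [1, 1.25]
midpoint 1.125: f = 0.8555 > 0 → [1.125, 1.25]

0.8555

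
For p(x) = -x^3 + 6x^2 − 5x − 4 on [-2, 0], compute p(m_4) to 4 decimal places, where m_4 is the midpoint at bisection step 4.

m = -1, p(m) = 8 (+); new bracket [-1, 0]
m = -0.5, p(m) = 0.125 (+); new bracket [-0.5, 0]
m = -0.25, p(m) = -2.359375 (−); new bracket [-0.5, -0.25]
m = -0.375, p(m) = -1.2285 (−); new bracket [-0.5, -0.375]

-1.2285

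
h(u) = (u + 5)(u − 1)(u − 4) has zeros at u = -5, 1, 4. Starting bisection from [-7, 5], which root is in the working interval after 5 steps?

-5

u = -1 gives h = 40, positive; keep [-7, -1]
u = -4 gives h = 40, positive; keep [-7, -4]
u = -5.5 gives h = -30.875, negative; keep [-5.5, -4]
u = -4.75 gives h = 12.5781, positive; keep [-5.5, -4.75]
u = -5.125 gives h = -6.9863, negative; keep [-5.125, -4.75]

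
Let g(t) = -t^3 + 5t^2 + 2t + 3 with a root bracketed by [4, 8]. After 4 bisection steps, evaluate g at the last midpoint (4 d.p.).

6.6094

t = 6 gives g = -21, negative; keep [4, 6]
t = 5 gives g = 13, positive; keep [5, 6]
t = 5.5 gives g = -1.125, negative; keep [5, 5.5]
t = 5.25 gives g = 6.6094, positive; keep [5.25, 5.5]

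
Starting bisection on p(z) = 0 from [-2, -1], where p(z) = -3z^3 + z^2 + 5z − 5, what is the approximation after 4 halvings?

-1.5625

z = -1.5 gives p = -0.125, negative; keep [-2, -1.5]
z = -1.75 gives p = 5.390625, positive; keep [-1.75, -1.5]
z = -1.625 gives p = 2.388672, positive; keep [-1.625, -1.5]
z = -1.5625 gives p = 1.073, positive; keep [-1.5625, -1.5]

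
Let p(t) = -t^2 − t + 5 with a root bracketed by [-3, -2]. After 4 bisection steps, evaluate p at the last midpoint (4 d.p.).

t = -2.5 gives p = 1.25, positive; keep [-3, -2.5]
t = -2.75 gives p = 0.1875, positive; keep [-3, -2.75]
t = -2.875 gives p = -0.390625, negative; keep [-2.875, -2.75]
t = -2.8125 gives p = -0.0977, negative; keep [-2.8125, -2.75]

-0.0977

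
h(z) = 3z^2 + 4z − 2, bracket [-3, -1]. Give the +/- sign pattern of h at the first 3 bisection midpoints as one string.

midpoint -2: h = 2 > 0 → [-2, -1]
midpoint -1.5: h = -1.25 < 0 → [-2, -1.5]
midpoint -1.75: h = 0.1875 > 0 → [-1.75, -1.5]

+-+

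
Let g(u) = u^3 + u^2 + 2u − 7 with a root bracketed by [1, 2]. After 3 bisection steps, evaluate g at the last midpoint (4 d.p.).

0.2402

g(1.5) = 1.625 > 0, so the root lies in [1, 1.5]
g(1.25) = -0.984375 < 0, so the root lies in [1.25, 1.5]
g(1.375) = 0.240234 > 0, so the root lies in [1.25, 1.375]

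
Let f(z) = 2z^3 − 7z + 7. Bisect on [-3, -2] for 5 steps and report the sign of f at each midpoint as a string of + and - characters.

--+++

f(-2.5) = -6.75 < 0, so the root lies in [-2.5, -2]
f(-2.25) = -0.03125 < 0, so the root lies in [-2.25, -2]
f(-2.125) = 2.683594 > 0, so the root lies in [-2.25, -2.125]
f(-2.1875) = 1.3774 > 0, so the root lies in [-2.25, -2.1875]
f(-2.21875) = 0.6861 > 0, so the root lies in [-2.25, -2.21875]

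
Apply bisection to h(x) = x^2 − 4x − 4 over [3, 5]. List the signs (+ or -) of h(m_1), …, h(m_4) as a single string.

h(4) = -4 < 0, so the root lies in [4, 5]
h(4.5) = -1.75 < 0, so the root lies in [4.5, 5]
h(4.75) = -0.4375 < 0, so the root lies in [4.75, 5]
h(4.875) = 0.2656 > 0, so the root lies in [4.75, 4.875]

---+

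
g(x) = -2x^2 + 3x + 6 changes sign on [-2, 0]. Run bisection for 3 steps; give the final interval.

[-1.25, -1]

x = -1 gives g = 1, positive; keep [-2, -1]
x = -1.5 gives g = -3, negative; keep [-1.5, -1]
x = -1.25 gives g = -0.875, negative; keep [-1.25, -1]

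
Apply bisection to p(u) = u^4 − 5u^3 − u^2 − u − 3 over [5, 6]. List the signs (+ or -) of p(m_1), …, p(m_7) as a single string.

p(5.5) = 44.4375 > 0, so the root lies in [5, 5.5]
p(5.25) = 0.363281 > 0, so the root lies in [5, 5.25]
p(5.125) = -17.564209 < 0, so the root lies in [5.125, 5.25]
p(5.1875) = -8.9233 < 0, so the root lies in [5.1875, 5.25]
p(5.21875) = -4.3622 < 0, so the root lies in [5.21875, 5.25]
p(5.234375) = -2.0202 < 0, so the root lies in [5.234375, 5.25]
p(5.2421875) = -0.8336 < 0, so the root lies in [5.2421875, 5.25]

++-----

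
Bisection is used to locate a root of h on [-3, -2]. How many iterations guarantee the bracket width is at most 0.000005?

Width after n steps is 1/2^n. Need 2^n ≥ 1/0.000005 = 200000.
2^17 = 131072 < 200000 ≤ 2^18 = 262144, so n = 18.

18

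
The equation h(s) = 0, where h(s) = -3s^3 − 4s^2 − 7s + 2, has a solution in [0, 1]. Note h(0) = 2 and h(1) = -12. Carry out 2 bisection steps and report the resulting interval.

s = 0.5 gives h = -2.875, negative; keep [0, 0.5]
s = 0.25 gives h = -0.046875, negative; keep [0, 0.25]

[0, 0.25]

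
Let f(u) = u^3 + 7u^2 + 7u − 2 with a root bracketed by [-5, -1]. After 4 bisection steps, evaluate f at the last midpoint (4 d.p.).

u = -3 gives f = 13, positive; keep [-3, -1]
u = -2 gives f = 4, positive; keep [-2, -1]
u = -1.5 gives f = -0.125, negative; keep [-2, -1.5]
u = -1.75 gives f = 1.8281, positive; keep [-1.75, -1.5]

1.8281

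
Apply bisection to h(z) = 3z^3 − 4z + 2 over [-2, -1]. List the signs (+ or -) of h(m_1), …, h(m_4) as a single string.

-+-+

h(-1.5) = -2.125 < 0, so the root lies in [-1.5, -1]
h(-1.25) = 1.140625 > 0, so the root lies in [-1.5, -1.25]
h(-1.375) = -0.298828 < 0, so the root lies in [-1.375, -1.25]
h(-1.3125) = 0.467 > 0, so the root lies in [-1.375, -1.3125]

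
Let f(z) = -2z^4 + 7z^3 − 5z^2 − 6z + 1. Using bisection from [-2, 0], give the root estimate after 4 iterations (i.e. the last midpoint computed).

-0.625

f(-1) = -7 < 0, so the root lies in [-1, 0]
f(-0.5) = 1.75 > 0, so the root lies in [-1, -0.5]
f(-0.75) = -0.898438 < 0, so the root lies in [-0.75, -0.5]
f(-0.625) = 0.7827 > 0, so the root lies in [-0.75, -0.625]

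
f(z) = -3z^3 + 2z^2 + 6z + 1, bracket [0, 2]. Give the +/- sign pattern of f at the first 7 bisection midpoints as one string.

+++-++-

midpoint 1: f = 6 > 0 → [1, 2]
midpoint 1.5: f = 4.375 > 0 → [1.5, 2]
midpoint 1.75: f = 1.546875 > 0 → [1.75, 2]
midpoint 1.875: f = -0.4941 < 0 → [1.75, 1.875]
midpoint 1.8125: f = 0.5823 > 0 → [1.8125, 1.875]
midpoint 1.84375: f = 0.0583 > 0 → [1.84375, 1.875]
midpoint 1.859375: f = -0.2143 < 0 → [1.84375, 1.859375]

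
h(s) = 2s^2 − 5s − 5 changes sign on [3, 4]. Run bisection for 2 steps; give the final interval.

[3.25, 3.5]

midpoint 3.5: h = 2 > 0 → [3, 3.5]
midpoint 3.25: h = -0.125 < 0 → [3.25, 3.5]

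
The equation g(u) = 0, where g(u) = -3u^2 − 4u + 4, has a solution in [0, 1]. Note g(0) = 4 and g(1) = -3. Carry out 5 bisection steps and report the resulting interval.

[0.65625, 0.6875]

u = 0.5 gives g = 1.25, positive; keep [0.5, 1]
u = 0.75 gives g = -0.6875, negative; keep [0.5, 0.75]
u = 0.625 gives g = 0.328125, positive; keep [0.625, 0.75]
u = 0.6875 gives g = -0.168, negative; keep [0.625, 0.6875]
u = 0.65625 gives g = 0.083, positive; keep [0.65625, 0.6875]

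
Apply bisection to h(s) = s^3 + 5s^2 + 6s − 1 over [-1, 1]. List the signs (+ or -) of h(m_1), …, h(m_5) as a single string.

s = 0 gives h = -1, negative; keep [0, 1]
s = 0.5 gives h = 3.375, positive; keep [0, 0.5]
s = 0.25 gives h = 0.828125, positive; keep [0, 0.25]
s = 0.125 gives h = -0.1699, negative; keep [0.125, 0.25]
s = 0.1875 gives h = 0.3074, positive; keep [0.125, 0.1875]

-++-+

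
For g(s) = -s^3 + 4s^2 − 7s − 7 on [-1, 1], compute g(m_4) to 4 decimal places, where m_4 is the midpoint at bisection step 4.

midpoint 0: g = -7 < 0 → [-1, 0]
midpoint -0.5: g = -2.375 < 0 → [-1, -0.5]
midpoint -0.75: g = 0.921875 > 0 → [-0.75, -0.5]
midpoint -0.625: g = -0.8184 < 0 → [-0.75, -0.625]

-0.8184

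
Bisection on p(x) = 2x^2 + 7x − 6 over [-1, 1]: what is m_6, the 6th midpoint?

0.71875

p(0) = -6 < 0, so the root lies in [0, 1]
p(0.5) = -2 < 0, so the root lies in [0.5, 1]
p(0.75) = 0.375 > 0, so the root lies in [0.5, 0.75]
p(0.625) = -0.8438 < 0, so the root lies in [0.625, 0.75]
p(0.6875) = -0.2422 < 0, so the root lies in [0.6875, 0.75]
p(0.71875) = 0.0645 > 0, so the root lies in [0.6875, 0.71875]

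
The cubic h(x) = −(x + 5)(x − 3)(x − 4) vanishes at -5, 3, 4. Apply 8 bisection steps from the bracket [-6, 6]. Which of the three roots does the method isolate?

h(0) = -60 < 0, so the root lies in [-6, 0]
h(-3) = -84 < 0, so the root lies in [-6, -3]
h(-4.5) = -31.875 < 0, so the root lies in [-6, -4.5]
h(-5.25) = 19.0781 > 0, so the root lies in [-5.25, -4.5]
h(-4.875) = -8.7363 < 0, so the root lies in [-5.25, -4.875]
h(-5.0625) = 4.5667 > 0, so the root lies in [-5.0625, -4.875]
h(-4.96875) = -2.2334 < 0, so the root lies in [-5.0625, -4.96875]
h(-5.015625) = 1.1292 > 0, so the root lies in [-5.015625, -4.96875]

-5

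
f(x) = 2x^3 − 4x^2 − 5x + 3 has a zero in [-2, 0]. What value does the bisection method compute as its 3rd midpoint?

-1.25

x = -1 gives f = 2, positive; keep [-2, -1]
x = -1.5 gives f = -5.25, negative; keep [-1.5, -1]
x = -1.25 gives f = -0.90625, negative; keep [-1.25, -1]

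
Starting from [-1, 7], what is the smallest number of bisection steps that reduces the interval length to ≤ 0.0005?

Width after n steps is 8/2^n. Need 2^n ≥ 8/0.0005 = 16000.
2^13 = 8192 < 16000 ≤ 2^14 = 16384, so n = 14.

14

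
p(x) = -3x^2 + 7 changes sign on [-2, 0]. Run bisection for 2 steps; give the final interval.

[-2, -1.5]

p(-1) = 4 > 0, so the root lies in [-2, -1]
p(-1.5) = 0.25 > 0, so the root lies in [-2, -1.5]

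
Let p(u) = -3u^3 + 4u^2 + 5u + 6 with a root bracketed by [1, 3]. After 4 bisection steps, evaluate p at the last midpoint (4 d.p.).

u = 2 gives p = 8, positive; keep [2, 3]
u = 2.5 gives p = -3.375, negative; keep [2, 2.5]
u = 2.25 gives p = 3.328125, positive; keep [2.25, 2.5]
u = 2.375 gives p = 0.248, positive; keep [2.375, 2.5]

0.2480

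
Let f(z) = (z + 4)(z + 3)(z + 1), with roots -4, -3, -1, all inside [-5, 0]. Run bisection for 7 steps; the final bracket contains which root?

-1

f(-2.5) = -1.125 < 0, so the root lies in [-2.5, 0]
f(-1.25) = -1.203125 < 0, so the root lies in [-1.25, 0]
f(-0.625) = 3.005859 > 0, so the root lies in [-1.25, -0.625]
f(-0.9375) = 0.3948 > 0, so the root lies in [-1.25, -0.9375]
f(-1.09375) = -0.5194 < 0, so the root lies in [-1.09375, -0.9375]
f(-1.015625) = -0.0925 < 0, so the root lies in [-1.015625, -0.9375]
f(-0.9765625) = 0.1434 > 0, so the root lies in [-1.015625, -0.9765625]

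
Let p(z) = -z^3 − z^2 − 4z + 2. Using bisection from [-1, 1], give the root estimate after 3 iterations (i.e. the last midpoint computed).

0.25

z = 0 gives p = 2, positive; keep [0, 1]
z = 0.5 gives p = -0.375, negative; keep [0, 0.5]
z = 0.25 gives p = 0.921875, positive; keep [0.25, 0.5]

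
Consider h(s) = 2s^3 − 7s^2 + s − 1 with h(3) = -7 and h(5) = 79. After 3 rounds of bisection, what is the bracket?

[3.25, 3.5]

m = 4, h(m) = 19 (+); new bracket [3, 4]
m = 3.5, h(m) = 2.5 (+); new bracket [3, 3.5]
m = 3.25, h(m) = -3.03125 (−); new bracket [3.25, 3.5]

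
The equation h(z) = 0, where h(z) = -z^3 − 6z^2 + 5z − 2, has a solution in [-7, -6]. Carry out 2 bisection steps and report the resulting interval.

m = -6.5, h(m) = -13.375 (−); new bracket [-7, -6.5]
m = -6.75, h(m) = -1.578125 (−); new bracket [-7, -6.75]

[-7, -6.75]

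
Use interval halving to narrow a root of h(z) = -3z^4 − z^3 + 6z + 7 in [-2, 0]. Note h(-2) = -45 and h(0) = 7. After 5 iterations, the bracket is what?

[-0.9375, -0.875]

z = -1 gives h = -1, negative; keep [-1, 0]
z = -0.5 gives h = 3.9375, positive; keep [-1, -0.5]
z = -0.75 gives h = 1.972656, positive; keep [-1, -0.75]
z = -0.875 gives h = 0.6614, positive; keep [-1, -0.875]
z = -0.9375 gives h = -0.1185, negative; keep [-0.9375, -0.875]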